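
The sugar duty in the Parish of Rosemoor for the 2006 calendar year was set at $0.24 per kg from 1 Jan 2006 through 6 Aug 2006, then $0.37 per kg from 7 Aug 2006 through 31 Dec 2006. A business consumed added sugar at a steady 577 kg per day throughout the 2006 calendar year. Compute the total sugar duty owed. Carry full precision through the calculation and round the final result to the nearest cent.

1 Jan – 6 Aug 2006: 218 days × 577 kg/day = 125,786 kg at $0.24/kg → $30,188.64
7 Aug – 31 Dec 2006: 147 days × 577 kg/day = 84,819 kg at $0.37/kg → $31,383.03

$61,571.67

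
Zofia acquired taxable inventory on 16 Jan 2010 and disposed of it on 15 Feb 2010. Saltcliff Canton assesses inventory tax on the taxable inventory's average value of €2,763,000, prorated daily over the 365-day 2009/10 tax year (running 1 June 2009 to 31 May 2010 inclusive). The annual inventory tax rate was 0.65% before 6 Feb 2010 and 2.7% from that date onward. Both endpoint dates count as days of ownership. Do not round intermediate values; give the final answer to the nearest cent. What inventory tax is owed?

16 Jan – 5 Feb 2010: 21 days at 0.65% → €2,763,000 × 0.65% × 21/365 = €1,033.2863
6 Feb – 15 Feb 2010: 10 days at 2.7% → €2,763,000 × 2.7% × 10/365 = €2,043.8630
Total = €3,077.1493

€3,077.15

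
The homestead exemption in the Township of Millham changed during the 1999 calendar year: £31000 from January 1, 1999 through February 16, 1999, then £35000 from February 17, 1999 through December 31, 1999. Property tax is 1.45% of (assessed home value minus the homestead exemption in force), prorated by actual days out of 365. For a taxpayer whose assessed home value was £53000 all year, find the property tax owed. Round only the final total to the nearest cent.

£268.47

January 1 – February 16, 1999: 47 days, exemption £31000 → (£53000 − £31000) × 1.45% × 47/365 = £41.0767
February 17 – December 31, 1999: 318 days, exemption £35000 → (£53000 − £35000) × 1.45% × 318/365 = £227.3918
Total = £268.4685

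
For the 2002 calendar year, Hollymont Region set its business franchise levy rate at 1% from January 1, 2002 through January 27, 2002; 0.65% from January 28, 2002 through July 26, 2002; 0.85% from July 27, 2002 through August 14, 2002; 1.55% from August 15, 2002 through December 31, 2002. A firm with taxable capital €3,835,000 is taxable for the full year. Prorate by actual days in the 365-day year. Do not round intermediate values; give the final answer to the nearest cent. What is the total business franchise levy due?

€39,463.73

January 1 – January 27, 2002: 27 days at 1% → €3,835,000 × 1% × 27/365 = €2,836.8493
January 28 – July 26, 2002: 180 days at 0.65% → €3,835,000 × 0.65% × 180/365 = €12,293.0137
July 27 – August 14, 2002: 19 days at 0.85% → €3,835,000 × 0.85% × 19/365 = €1,696.8562
August 15 – December 31, 2002: 139 days at 1.55% → €3,835,000 × 1.55% × 139/365 = €22,637.0068
Total = €39,463.7260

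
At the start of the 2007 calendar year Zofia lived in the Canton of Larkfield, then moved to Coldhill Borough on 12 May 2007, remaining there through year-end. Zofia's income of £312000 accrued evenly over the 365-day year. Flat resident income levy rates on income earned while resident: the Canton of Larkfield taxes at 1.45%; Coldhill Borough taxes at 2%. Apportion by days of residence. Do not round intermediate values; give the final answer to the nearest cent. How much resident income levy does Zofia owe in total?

£5624.12

The Canton of Larkfield, 1 January – 11 May 2007: 131 days → £312000 × 1.45% × 131/365 = £1623.6822
Coldhill Borough, 12 May – 31 December 2007: 234 days → £312000 × 2% × 234/365 = £4000.4384
Total = £5624.1205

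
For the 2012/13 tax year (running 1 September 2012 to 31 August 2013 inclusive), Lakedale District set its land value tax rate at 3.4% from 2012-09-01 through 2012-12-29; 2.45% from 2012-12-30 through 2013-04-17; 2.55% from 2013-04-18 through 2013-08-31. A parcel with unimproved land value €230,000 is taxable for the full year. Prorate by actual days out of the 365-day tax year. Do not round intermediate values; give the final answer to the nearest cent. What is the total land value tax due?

€6,439.05

2012-09-01 to 2012-12-29: 120 days at 3.4% → €230,000 × 3.4% × 120/365 = €2,570.9589
2012-12-30 to 2013-04-17: 109 days at 2.45% → €230,000 × 2.45% × 109/365 = €1,682.7808
2013-04-18 to 2013-08-31: 136 days at 2.55% → €230,000 × 2.55% × 136/365 = €2,185.3151
Total = €6,439.0548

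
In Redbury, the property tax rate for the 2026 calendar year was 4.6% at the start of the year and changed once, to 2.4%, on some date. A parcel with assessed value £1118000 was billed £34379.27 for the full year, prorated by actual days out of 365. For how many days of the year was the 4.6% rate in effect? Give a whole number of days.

112 days

Let d = days at the first rate; then 365 − d days at the second rate.
£1118000 × [4.6%·d + 2.4%·(365−d)] / 365 = £34379.27
Solving gives d = 112, so the new rate took effect on April 23, 2026.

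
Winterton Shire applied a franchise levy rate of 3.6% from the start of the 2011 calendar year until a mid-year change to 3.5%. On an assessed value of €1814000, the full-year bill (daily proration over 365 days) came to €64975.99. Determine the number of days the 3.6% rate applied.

299 days

Let d = days at the first rate; then 365 − d days at the second rate.
€1814000 × [3.6%·d + 3.5%·(365−d)] / 365 = €64975.99
Solving gives d = 299, so the new rate took effect on 27 October 2011.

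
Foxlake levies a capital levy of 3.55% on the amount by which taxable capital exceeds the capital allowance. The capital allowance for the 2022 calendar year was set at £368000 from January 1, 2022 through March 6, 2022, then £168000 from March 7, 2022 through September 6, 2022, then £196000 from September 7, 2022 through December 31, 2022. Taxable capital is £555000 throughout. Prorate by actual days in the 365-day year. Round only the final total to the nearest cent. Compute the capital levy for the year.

£12158.22

January 1 – March 6, 2022: 65 days, exemption £368000 → (£555000 − £368000) × 3.55% × 65/365 = £1182.1986
March 7 – September 6, 2022: 184 days, exemption £168000 → (£555000 − £168000) × 3.55% × 184/365 = £6925.7096
September 7 – December 31, 2022: 116 days, exemption £196000 → (£555000 − £196000) × 3.55% × 116/365 = £4050.3068
Total = £12158.2151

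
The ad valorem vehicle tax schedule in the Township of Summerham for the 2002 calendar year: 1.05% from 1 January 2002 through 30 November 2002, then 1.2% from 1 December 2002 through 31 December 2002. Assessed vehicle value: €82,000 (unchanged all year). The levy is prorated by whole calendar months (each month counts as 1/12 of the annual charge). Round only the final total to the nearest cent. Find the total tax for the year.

1 January – 30 November 2002: 11 months at 1.05% → €82,000 × 1.05% × 11/12 = €789.2500
1 December – 31 December 2002: 1 month at 1.2% → €82,000 × 1.2% × 1/12 = €82.0000
Total = €871.2500

€871.25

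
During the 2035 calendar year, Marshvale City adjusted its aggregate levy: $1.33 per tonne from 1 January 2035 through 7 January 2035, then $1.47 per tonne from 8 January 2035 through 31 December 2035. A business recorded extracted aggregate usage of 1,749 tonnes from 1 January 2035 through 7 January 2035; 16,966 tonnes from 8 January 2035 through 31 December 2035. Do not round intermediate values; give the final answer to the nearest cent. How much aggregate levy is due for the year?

1 January – 7 January 2035: 1,749 tonnes at $1.33/tonne → $2326.17
8 January – 31 December 2035: 16,966 tonnes at $1.47/tonne → $24940.02

$27266.19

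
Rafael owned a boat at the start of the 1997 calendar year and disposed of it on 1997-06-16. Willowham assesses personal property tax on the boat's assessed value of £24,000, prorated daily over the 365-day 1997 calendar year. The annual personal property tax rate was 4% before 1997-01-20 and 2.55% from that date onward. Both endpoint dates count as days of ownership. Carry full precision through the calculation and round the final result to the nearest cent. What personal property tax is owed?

£298.13

1997-01-01 to 1997-01-19: 19 days at 4% → £24,000 × 4% × 19/365 = £49.9726
1997-01-20 to 1997-06-16: 148 days at 2.55% → £24,000 × 2.55% × 148/365 = £248.1534
Total = £298.1260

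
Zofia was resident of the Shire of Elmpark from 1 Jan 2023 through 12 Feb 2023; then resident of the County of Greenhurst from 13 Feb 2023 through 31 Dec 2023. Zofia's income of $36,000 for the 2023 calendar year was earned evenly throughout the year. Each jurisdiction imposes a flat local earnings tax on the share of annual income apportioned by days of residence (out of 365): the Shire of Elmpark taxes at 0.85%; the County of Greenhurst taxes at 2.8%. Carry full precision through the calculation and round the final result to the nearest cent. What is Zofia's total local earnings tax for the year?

The Shire of Elmpark, 1 Jan – 12 Feb 2023: 43 days → $36,000 × 0.85% × 43/365 = $36.0493
The County of Greenhurst, 13 Feb – 31 Dec 2023: 322 days → $36,000 × 2.8% × 322/365 = $889.2493
Total = $925.2986

$925.30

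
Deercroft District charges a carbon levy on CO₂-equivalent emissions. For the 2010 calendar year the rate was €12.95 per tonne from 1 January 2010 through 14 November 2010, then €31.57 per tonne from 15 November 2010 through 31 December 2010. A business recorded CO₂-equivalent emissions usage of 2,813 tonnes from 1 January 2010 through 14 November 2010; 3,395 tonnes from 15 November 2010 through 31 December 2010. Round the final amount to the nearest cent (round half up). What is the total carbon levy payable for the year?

1 January – 14 November 2010: 2,813 tonnes at €12.95/tonne → €36,428.35
15 November – 31 December 2010: 3,395 tonnes at €31.57/tonne → €107,180.15

€143,608.50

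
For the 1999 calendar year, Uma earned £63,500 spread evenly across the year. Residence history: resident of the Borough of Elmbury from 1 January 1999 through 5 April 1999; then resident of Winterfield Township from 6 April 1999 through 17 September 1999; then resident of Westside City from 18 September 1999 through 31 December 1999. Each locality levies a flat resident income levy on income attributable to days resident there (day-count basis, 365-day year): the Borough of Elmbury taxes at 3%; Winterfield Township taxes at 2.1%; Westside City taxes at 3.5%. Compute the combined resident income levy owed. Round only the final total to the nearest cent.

The Borough of Elmbury, 1 January – 5 April 1999: 95 days → £63,500 × 3% × 95/365 = £495.8219
Winterfield Township, 6 April – 17 September 1999: 165 days → £63,500 × 2.1% × 165/365 = £602.8151
Westside City, 18 September – 31 December 1999: 105 days → £63,500 × 3.5% × 105/365 = £639.3493
Total = £1,737.9863

£1,737.99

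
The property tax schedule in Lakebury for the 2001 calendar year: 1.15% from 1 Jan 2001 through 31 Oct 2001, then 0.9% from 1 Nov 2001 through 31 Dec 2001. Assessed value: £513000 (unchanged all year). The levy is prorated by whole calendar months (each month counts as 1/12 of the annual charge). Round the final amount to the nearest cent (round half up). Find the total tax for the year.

1 Jan – 31 Oct 2001: 10 months at 1.15% → £513000 × 1.15% × 10/12 = £4916.2500
1 Nov – 31 Dec 2001: 2 months at 0.9% → £513000 × 0.9% × 2/12 = £769.5000
Total = £5685.7500

£5685.75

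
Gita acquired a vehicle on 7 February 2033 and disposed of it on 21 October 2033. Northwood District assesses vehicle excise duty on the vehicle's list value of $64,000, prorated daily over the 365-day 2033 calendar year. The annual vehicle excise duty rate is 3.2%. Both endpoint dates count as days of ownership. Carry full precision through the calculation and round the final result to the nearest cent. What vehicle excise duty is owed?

Days held (7 February – 21 October 2033): 257 out of 365
Tax = $64,000 × 3.2% × 257/365 = $1,442.0164

$1,442.02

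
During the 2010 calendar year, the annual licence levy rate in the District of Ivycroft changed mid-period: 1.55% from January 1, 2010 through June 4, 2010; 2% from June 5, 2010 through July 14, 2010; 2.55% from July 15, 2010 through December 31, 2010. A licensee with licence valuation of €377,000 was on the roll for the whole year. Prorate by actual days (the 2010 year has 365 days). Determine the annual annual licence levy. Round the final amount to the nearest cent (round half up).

January 1 – June 4, 2010: 155 days at 1.55% → €377,000 × 1.55% × 155/365 = €2,481.4863
June 5 – July 14, 2010: 40 days at 2% → €377,000 × 2% × 40/365 = €826.3014
July 15 – December 31, 2010: 170 days at 2.55% → €377,000 × 2.55% × 170/365 = €4,477.5205
Total = €7,785.3082

€7,785.31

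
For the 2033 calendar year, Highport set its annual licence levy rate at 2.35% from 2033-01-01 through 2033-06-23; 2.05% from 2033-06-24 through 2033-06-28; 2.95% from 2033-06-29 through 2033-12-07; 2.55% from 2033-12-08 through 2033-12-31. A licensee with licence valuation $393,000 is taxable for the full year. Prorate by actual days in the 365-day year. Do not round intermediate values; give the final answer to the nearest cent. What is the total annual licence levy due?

2033-01-01 to 2033-06-23: 174 days at 2.35% → $393,000 × 2.35% × 174/365 = $4,402.6767
2033-06-24 to 2033-06-28: 5 days at 2.05% → $393,000 × 2.05% × 5/365 = $110.3630
2033-06-29 to 2033-12-07: 162 days at 2.95% → $393,000 × 2.95% × 162/365 = $5,145.6082
2033-12-08 to 2033-12-31: 24 days at 2.55% → $393,000 × 2.55% × 24/365 = $658.9479
Total = $10,317.5959

$10,317.60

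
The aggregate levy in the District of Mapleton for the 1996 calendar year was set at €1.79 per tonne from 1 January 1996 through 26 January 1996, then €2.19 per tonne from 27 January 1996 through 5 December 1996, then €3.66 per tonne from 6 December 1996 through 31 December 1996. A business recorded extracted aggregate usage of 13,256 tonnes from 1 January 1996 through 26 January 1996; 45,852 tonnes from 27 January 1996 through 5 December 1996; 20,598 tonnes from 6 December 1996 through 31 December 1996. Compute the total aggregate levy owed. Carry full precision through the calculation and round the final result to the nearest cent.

1 January – 26 January 1996: 13,256 tonnes at €1.79/tonne → €23,728.24
27 January – 5 December 1996: 45,852 tonnes at €2.19/tonne → €100,415.88
6 December – 31 December 1996: 20,598 tonnes at €3.66/tonne → €75,388.68

€199,532.80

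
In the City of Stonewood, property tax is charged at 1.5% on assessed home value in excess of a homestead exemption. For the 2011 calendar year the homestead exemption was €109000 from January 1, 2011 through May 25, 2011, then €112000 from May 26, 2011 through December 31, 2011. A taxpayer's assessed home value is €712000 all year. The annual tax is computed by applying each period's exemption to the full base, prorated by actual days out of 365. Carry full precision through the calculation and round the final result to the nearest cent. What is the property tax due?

January 1 – May 25, 2011: 145 days, exemption €109000 → (€712000 − €109000) × 1.5% × 145/365 = €3593.2192
May 26 – December 31, 2011: 220 days, exemption €112000 → (€712000 − €112000) × 1.5% × 220/365 = €5424.6575
Total = €9017.8767

€9017.88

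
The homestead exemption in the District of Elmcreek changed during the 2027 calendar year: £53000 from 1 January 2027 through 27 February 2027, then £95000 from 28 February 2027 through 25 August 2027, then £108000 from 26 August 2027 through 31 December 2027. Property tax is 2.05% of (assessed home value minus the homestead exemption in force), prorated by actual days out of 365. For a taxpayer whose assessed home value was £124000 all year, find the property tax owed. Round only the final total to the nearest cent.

£637.86

1 January – 27 February 2027: 58 days, exemption £53000 → (£124000 − £53000) × 2.05% × 58/365 = £231.2849
28 February – 25 August 2027: 179 days, exemption £95000 → (£124000 − £95000) × 2.05% × 179/365 = £291.5493
26 August – 31 December 2027: 128 days, exemption £108000 → (£124000 − £108000) × 2.05% × 128/365 = £115.0247
Total = £637.8589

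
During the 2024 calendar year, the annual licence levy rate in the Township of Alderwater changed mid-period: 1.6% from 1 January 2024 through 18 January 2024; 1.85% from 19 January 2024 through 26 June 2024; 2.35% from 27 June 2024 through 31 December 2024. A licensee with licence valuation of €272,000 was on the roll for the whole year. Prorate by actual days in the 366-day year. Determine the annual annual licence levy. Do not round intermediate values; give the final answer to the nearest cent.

1 January – 18 January 2024: 18 days at 1.6% → €272,000 × 1.6% × 18/366 = €214.0328
19 January – 26 June 2024: 160 days at 1.85% → €272,000 × 1.85% × 160/366 = €2,199.7814
27 June – 31 December 2024: 188 days at 2.35% → €272,000 × 2.35% × 188/366 = €3,283.3224
Total = €5,697.1366

€5,697.14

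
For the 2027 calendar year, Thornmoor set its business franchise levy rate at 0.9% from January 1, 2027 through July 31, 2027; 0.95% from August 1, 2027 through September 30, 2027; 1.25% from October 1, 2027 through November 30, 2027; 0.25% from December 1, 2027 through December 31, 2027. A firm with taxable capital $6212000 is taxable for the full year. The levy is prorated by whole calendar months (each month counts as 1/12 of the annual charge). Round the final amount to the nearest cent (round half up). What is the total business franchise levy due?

$56684.50

January 1 – July 31, 2027: 7 months at 0.9% → $6212000 × 0.9% × 7/12 = $32613.0000
August 1 – September 30, 2027: 2 months at 0.95% → $6212000 × 0.95% × 2/12 = $9835.6667
October 1 – November 30, 2027: 2 months at 1.25% → $6212000 × 1.25% × 2/12 = $12941.6667
December 1 – December 31, 2027: 1 month at 0.25% → $6212000 × 0.25% × 1/12 = $1294.1667
Total = $56684.5000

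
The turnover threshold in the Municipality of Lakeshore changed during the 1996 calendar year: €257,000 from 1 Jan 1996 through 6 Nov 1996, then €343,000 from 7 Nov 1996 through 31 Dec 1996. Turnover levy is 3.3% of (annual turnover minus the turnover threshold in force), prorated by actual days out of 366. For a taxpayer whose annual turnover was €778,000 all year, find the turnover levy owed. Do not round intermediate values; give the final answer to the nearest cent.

1 Jan – 6 Nov 1996: 311 days, exemption €257,000 → (€778,000 − €257,000) × 3.3% × 311/366 = €14,609.3525
7 Nov – 31 Dec 1996: 55 days, exemption €343,000 → (€778,000 − €343,000) × 3.3% × 55/366 = €2,157.1721
Total = €16,766.5246

€16,766.52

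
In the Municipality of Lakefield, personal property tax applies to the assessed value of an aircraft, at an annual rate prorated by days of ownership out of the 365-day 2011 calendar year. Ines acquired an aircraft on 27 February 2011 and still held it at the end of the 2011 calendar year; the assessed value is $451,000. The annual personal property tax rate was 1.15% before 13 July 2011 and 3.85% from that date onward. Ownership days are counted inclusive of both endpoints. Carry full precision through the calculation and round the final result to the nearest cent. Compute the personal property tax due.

27 February – 12 July 2011: 136 days at 1.15% → $451,000 × 1.15% × 136/365 = $1,932.5041
13 July – 31 December 2011: 172 days at 3.85% → $451,000 × 3.85% × 172/365 = $8,182.2521
Total = $10,114.7562

$10,114.76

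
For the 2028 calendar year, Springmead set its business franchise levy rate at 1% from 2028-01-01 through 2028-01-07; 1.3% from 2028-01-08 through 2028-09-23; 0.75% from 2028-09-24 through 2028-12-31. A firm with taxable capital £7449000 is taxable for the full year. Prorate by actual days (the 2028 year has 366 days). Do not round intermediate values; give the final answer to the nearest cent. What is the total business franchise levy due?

2028-01-01 to 2028-01-07: 7 days at 1% → £7449000 × 1% × 7/366 = £1424.6721
2028-01-08 to 2028-09-23: 260 days at 1.3% → £7449000 × 1.3% × 260/366 = £68791.3115
2028-09-24 to 2028-12-31: 99 days at 0.75% → £7449000 × 0.75% × 99/366 = £15111.7008
Total = £85327.6844

£85327.68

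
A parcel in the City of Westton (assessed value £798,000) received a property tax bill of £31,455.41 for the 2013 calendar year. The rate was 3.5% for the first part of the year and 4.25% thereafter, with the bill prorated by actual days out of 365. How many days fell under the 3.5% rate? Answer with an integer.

Let d = days at the first rate; then 365 − d days at the second rate.
£798,000 × [3.5%·d + 4.25%·(365−d)] / 365 = £31,455.41
Solving gives d = 150, so the new rate took effect on 31 May 2013.

150 days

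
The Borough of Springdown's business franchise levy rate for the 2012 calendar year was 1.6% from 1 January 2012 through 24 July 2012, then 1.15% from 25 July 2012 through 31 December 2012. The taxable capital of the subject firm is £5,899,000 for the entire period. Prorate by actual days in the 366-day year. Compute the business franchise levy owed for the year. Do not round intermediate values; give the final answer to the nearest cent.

£82,779.41

1 January – 24 July 2012: 206 days at 1.6% → £5,899,000 × 1.6% × 206/366 = £53,123.2350
25 July – 31 December 2012: 160 days at 1.15% → £5,899,000 × 1.15% × 160/366 = £29,656.1749
Total = £82,779.4098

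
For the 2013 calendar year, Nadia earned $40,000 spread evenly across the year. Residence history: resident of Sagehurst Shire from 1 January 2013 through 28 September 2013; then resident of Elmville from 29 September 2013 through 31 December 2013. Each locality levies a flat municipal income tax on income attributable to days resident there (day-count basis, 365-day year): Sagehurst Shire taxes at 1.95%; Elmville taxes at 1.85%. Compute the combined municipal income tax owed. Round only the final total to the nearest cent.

$769.70

Sagehurst Shire, 1 January – 28 September 2013: 271 days → $40,000 × 1.95% × 271/365 = $579.1233
Elmville, 29 September – 31 December 2013: 94 days → $40,000 × 1.85% × 94/365 = $190.5753
Total = $769.6986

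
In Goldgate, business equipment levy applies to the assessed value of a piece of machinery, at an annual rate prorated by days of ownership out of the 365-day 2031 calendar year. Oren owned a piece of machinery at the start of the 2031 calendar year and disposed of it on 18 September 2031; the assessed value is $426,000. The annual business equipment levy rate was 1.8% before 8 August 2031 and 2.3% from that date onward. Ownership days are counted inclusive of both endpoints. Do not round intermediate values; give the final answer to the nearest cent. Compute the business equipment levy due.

1 January – 7 August 2031: 219 days at 1.8% → $426,000 × 1.8% × 219/365 = $4,600.8000
8 August – 18 September 2031: 42 days at 2.3% → $426,000 × 2.3% × 42/365 = $1,127.4411
Total = $5,728.2411

$5,728.24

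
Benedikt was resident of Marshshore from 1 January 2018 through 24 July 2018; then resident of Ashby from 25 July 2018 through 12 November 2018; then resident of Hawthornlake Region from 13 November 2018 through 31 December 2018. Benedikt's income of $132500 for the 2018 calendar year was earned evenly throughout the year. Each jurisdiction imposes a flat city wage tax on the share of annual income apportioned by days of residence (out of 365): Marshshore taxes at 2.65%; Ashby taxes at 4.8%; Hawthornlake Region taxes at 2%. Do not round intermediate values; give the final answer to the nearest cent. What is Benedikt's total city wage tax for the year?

$4261.96

Marshshore, 1 January – 24 July 2018: 205 days → $132500 × 2.65% × 205/365 = $1972.0719
Ashby, 25 July – 12 November 2018: 111 days → $132500 × 4.8% × 111/365 = $1934.1370
Hawthornlake Region, 13 November – 31 December 2018: 49 days → $132500 × 2% × 49/365 = $355.7534
Total = $4261.9623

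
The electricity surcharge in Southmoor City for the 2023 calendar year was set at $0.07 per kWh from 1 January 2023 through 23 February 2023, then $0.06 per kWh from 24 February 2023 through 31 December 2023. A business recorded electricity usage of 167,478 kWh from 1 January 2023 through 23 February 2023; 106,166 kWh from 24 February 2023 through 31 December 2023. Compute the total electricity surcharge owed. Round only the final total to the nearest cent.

$18093.42

1 January – 23 February 2023: 167,478 kWh at $0.07/kWh → $11723.46
24 February – 31 December 2023: 106,166 kWh at $0.06/kWh → $6369.96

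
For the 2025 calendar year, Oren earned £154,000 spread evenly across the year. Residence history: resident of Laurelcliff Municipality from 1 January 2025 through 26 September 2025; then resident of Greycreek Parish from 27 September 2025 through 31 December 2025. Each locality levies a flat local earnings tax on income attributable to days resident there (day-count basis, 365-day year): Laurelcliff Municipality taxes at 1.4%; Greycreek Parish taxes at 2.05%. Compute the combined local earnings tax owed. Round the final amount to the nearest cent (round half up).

Laurelcliff Municipality, 1 January – 26 September 2025: 269 days → £154,000 × 1.4% × 269/365 = £1,588.9425
Greycreek Parish, 27 September – 31 December 2025: 96 days → £154,000 × 2.05% × 96/365 = £830.3342
Total = £2,419.2767

£2,419.28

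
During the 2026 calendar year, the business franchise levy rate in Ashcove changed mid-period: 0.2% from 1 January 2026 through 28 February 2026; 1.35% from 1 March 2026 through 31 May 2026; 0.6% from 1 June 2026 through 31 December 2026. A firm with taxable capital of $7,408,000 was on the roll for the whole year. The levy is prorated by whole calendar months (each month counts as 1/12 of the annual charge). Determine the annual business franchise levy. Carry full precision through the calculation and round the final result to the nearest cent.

$53,399.33

1 January – 28 February 2026: 2 months at 0.2% → $7,408,000 × 0.2% × 2/12 = $2,469.3333
1 March – 31 May 2026: 3 months at 1.35% → $7,408,000 × 1.35% × 3/12 = $25,002.0000
1 June – 31 December 2026: 7 months at 0.6% → $7,408,000 × 0.6% × 7/12 = $25,928.0000
Total = $53,399.3333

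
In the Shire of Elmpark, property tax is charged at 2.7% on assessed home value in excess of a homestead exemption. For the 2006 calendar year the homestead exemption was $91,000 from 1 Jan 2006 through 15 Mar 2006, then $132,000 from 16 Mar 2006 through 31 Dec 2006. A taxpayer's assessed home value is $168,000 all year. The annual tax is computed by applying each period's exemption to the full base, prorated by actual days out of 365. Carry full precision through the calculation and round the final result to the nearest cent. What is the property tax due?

1 Jan – 15 Mar 2006: 74 days, exemption $91,000 → ($168,000 − $91,000) × 2.7% × 74/365 = $421.4959
16 Mar – 31 Dec 2006: 291 days, exemption $132,000 → ($168,000 − $132,000) × 2.7% × 291/365 = $774.9370
Total = $1,196.4329

$1,196.43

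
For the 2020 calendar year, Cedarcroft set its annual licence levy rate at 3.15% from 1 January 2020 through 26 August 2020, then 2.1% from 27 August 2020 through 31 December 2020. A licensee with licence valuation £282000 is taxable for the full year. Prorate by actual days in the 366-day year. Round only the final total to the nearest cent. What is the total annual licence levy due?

£7855.55

1 January – 26 August 2020: 239 days at 3.15% → £282000 × 3.15% × 239/366 = £5800.6475
27 August – 31 December 2020: 127 days at 2.1% → £282000 × 2.1% × 127/366 = £2054.9016
Total = £7855.5492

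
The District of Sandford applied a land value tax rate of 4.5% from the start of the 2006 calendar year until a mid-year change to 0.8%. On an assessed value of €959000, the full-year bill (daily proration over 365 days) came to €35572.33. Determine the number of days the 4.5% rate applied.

Let d = days at the first rate; then 365 − d days at the second rate.
€959000 × [4.5%·d + 0.8%·(365−d)] / 365 = €35572.33
Solving gives d = 287, so the new rate took effect on 15 October 2006.

287 days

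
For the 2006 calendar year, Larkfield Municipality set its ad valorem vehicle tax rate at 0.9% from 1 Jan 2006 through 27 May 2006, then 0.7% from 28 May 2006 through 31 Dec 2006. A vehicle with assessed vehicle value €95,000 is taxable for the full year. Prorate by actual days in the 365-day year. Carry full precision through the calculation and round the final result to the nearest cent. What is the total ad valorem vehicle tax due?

1 Jan – 27 May 2006: 147 days at 0.9% → €95,000 × 0.9% × 147/365 = €344.3425
28 May – 31 Dec 2006: 218 days at 0.7% → €95,000 × 0.7% × 218/365 = €397.1781
Total = €741.5205

€741.52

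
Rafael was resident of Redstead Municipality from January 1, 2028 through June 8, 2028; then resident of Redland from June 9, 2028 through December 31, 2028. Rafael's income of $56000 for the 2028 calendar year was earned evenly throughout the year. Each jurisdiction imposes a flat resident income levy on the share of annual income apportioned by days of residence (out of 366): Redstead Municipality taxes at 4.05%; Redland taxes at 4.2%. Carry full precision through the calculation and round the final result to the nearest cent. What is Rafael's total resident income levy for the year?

Redstead Municipality, January 1 – June 8, 2028: 160 days → $56000 × 4.05% × 160/366 = $991.4754
Redland, June 9 – December 31, 2028: 206 days → $56000 × 4.2% × 206/366 = $1323.8033
Total = $2315.2787

$2315.28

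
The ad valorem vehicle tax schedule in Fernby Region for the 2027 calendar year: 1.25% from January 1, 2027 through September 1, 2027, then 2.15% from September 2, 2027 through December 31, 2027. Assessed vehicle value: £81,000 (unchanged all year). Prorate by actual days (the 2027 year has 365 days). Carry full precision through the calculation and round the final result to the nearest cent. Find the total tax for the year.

January 1 – September 1, 2027: 244 days at 1.25% → £81,000 × 1.25% × 244/365 = £676.8493
September 2 – December 31, 2027: 121 days at 2.15% → £81,000 × 2.15% × 121/365 = £577.3192
Total = £1,254.1685

£1,254.17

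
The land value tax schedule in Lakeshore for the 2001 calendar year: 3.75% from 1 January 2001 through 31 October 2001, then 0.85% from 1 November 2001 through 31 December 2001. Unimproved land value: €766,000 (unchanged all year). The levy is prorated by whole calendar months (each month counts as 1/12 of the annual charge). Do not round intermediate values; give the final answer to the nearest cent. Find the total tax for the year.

1 January – 31 October 2001: 10 months at 3.75% → €766,000 × 3.75% × 10/12 = €23,937.5000
1 November – 31 December 2001: 2 months at 0.85% → €766,000 × 0.85% × 2/12 = €1,085.1667
Total = €25,022.6667

€25,022.67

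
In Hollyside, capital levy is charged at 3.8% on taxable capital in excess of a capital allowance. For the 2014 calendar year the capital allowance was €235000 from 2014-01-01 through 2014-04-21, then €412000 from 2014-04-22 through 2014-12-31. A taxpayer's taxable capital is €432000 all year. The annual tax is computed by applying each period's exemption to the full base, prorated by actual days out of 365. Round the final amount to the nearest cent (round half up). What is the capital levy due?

2014-01-01 to 2014-04-21: 111 days, exemption €235000 → (€432000 − €235000) × 3.8% × 111/365 = €2276.5644
2014-04-22 to 2014-12-31: 254 days, exemption €412000 → (€432000 − €412000) × 3.8% × 254/365 = €528.8767
Total = €2805.4411

€2805.44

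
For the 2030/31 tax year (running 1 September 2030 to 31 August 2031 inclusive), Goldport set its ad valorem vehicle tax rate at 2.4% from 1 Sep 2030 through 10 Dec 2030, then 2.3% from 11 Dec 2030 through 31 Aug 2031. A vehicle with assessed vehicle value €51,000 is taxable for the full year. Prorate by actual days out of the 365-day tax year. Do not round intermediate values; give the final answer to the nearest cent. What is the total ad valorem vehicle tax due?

€1,187.11

1 Sep – 10 Dec 2030: 101 days at 2.4% → €51,000 × 2.4% × 101/365 = €338.6959
11 Dec 2030 – 31 Aug 2031: 264 days at 2.3% → €51,000 × 2.3% × 264/365 = €848.4164
Total = €1,187.1123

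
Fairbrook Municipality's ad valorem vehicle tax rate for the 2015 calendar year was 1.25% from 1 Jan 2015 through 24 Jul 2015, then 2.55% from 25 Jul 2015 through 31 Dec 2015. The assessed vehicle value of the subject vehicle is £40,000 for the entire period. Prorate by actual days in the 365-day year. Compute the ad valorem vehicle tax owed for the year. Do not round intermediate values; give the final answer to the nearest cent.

£727.95

1 Jan – 24 Jul 2015: 205 days at 1.25% → £40,000 × 1.25% × 205/365 = £280.8219
25 Jul – 31 Dec 2015: 160 days at 2.55% → £40,000 × 2.55% × 160/365 = £447.1233
Total = £727.9452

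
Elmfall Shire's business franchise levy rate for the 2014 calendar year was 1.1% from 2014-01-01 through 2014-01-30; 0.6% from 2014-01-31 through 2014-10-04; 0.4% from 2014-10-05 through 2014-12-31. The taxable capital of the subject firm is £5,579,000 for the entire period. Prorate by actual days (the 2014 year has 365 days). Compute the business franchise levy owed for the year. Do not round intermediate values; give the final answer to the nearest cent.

£33,076.59

2014-01-01 to 2014-01-30: 30 days at 1.1% → £5,579,000 × 1.1% × 30/365 = £5,044.0274
2014-01-31 to 2014-10-04: 247 days at 0.6% → £5,579,000 × 0.6% × 247/365 = £22,652.2685
2014-10-05 to 2014-12-31: 88 days at 0.4% → £5,579,000 × 0.4% × 88/365 = £5,380.2959
Total = £33,076.5918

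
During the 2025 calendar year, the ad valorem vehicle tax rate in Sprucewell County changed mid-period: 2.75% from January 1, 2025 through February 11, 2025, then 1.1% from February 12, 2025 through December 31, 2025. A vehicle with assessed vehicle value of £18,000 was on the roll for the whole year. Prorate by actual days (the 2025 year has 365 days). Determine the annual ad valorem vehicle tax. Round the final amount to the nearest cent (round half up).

January 1 – February 11, 2025: 42 days at 2.75% → £18,000 × 2.75% × 42/365 = £56.9589
February 12 – December 31, 2025: 323 days at 1.1% → £18,000 × 1.1% × 323/365 = £175.2164
Total = £232.1753

£232.18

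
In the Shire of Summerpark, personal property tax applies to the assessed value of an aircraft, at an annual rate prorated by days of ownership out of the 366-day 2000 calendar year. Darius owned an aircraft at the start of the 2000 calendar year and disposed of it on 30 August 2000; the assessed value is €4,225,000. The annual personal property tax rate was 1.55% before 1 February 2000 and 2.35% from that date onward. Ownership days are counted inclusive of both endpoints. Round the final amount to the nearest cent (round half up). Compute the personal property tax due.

1 January – 31 January 2000: 31 days at 1.55% → €4,225,000 × 1.55% × 31/366 = €5,546.7555
1 February – 30 August 2000: 212 days at 2.35% → €4,225,000 × 2.35% × 212/366 = €57,510.7923
Total = €63,057.5478

€63,057.55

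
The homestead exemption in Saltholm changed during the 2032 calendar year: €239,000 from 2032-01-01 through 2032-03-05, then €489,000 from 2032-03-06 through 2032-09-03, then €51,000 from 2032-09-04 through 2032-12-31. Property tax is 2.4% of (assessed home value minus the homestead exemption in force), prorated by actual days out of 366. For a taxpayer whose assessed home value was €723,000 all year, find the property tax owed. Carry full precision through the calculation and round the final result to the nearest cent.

2032-01-01 to 2032-03-05: 65 days, exemption €239,000 → (€723,000 − €239,000) × 2.4% × 65/366 = €2,062.9508
2032-03-06 to 2032-09-03: 182 days, exemption €489,000 → (€723,000 − €489,000) × 2.4% × 182/366 = €2,792.6557
2032-09-04 to 2032-12-31: 119 days, exemption €51,000 → (€723,000 − €51,000) × 2.4% × 119/366 = €5,243.8033
Total = €10,099.4098

€10,099.41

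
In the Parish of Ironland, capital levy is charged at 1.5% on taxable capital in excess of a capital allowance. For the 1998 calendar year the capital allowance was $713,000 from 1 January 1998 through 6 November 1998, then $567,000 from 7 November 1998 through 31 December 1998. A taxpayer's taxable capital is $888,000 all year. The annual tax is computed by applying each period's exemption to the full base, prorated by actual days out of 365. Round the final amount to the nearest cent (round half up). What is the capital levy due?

$2,955.00

1 January – 6 November 1998: 310 days, exemption $713,000 → ($888,000 − $713,000) × 1.5% × 310/365 = $2,229.4521
7 November – 31 December 1998: 55 days, exemption $567,000 → ($888,000 − $567,000) × 1.5% × 55/365 = $725.5479
Total = $2,955.0000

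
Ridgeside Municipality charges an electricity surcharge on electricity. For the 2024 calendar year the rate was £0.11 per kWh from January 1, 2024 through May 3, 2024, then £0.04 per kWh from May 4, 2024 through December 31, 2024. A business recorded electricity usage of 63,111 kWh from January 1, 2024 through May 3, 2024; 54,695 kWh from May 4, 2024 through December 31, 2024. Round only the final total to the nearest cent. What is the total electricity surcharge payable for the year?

£9,130.01

January 1 – May 3, 2024: 63,111 kWh at £0.11/kWh → £6,942.21
May 4 – December 31, 2024: 54,695 kWh at £0.04/kWh → £2,187.80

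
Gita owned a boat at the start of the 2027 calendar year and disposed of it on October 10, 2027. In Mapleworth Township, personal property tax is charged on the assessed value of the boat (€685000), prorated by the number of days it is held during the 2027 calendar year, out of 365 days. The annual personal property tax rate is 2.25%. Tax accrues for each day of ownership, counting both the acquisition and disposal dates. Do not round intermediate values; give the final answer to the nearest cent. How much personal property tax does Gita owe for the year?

Days held (January 1 – October 10, 2027): 283 out of 365
Tax = €685000 × 2.25% × 283/365 = €11949.9658

€11949.97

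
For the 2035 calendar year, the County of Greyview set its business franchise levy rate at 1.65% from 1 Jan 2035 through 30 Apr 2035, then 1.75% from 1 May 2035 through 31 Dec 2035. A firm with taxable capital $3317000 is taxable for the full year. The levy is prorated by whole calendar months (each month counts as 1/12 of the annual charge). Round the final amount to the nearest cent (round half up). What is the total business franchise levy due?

$56941.83

1 Jan – 30 Apr 2035: 4 months at 1.65% → $3317000 × 1.65% × 4/12 = $18243.5000
1 May – 31 Dec 2035: 8 months at 1.75% → $3317000 × 1.75% × 8/12 = $38698.3333
Total = $56941.8333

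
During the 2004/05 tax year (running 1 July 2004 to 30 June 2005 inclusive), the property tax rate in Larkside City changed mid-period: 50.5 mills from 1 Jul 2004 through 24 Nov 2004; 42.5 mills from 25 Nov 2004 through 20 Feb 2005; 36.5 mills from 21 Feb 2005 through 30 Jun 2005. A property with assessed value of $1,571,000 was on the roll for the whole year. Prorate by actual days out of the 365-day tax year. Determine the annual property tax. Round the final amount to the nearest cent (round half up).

1 Jul – 24 Nov 2004: 147 days at 50.5 mills → $1,571,000 × 5.05% × 147/365 = $31,951.5575
25 Nov 2004 – 20 Feb 2005: 88 days at 42.5 mills → $1,571,000 × 4.25% × 88/365 = $16,097.3699
21 Feb – 30 Jun 2005: 130 days at 36.5 mills → $1,571,000 × 3.65% × 130/365 = $20,423.0000
Total = $68,471.9274

$68,471.93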